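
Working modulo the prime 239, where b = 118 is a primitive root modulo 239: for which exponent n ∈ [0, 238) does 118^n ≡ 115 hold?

159

Baby-step giant-step with m = ceil(sqrt(238)) = 16.
Baby table (118^j mod 239 for j=0..15):
  0:1  1:118  2:62  3:146  4:20  5:209  6:45  7:52
  8:161  9:117  10:183  11:84  12:113  13:189  14:75  15:7
Giant step factor: 118^(-16) ≡ 182 (mod 239).
Scan 115·182^i mod 239 for i = 0, 1, …:
  i=0: 115   i=1: 137   i=2: 78   i=3: 95
  i=4: 82   i=5: 106   i=6: 172   i=7: 234
  i=8: 46   i=9: 7
Match at i=9, j=15: n = 9·16 + 15 = 159.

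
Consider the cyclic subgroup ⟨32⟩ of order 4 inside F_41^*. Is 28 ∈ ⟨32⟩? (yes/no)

no

⟨32⟩ has order 4; its elements mod 41 are {1, 9, 32, 40}.
28 is not in this set.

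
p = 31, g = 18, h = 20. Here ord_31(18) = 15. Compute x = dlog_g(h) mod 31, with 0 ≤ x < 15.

13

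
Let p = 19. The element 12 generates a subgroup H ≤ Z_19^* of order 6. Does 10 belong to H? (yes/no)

⟨12⟩ has order 6; its elements mod 19 are {1, 7, 8, 11, 12, 18}.
10 is not in this set.

no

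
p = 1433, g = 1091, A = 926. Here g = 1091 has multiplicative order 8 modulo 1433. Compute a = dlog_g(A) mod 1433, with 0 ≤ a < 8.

Successive powers of 1091 modulo 1433:
  1091^0=1  1091^1=1091  1091^2=891  1091^3=507  1091^4=1432  1091^5=342
  1091^6=542  1091^7=926
So 1091^7 ≡ 926 (mod 1433), giving a = 7.

7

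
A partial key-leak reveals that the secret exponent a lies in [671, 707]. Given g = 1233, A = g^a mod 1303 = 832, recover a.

680

Compute 1233^671 mod 1303 = 53, then multiply by 1233 repeatedly:
  1233^671=53  1233^672=199  1233^673=403  1233^674=456  1233^675=655
  1233^676=1058  1233^677=211  1233^678=866  1233^679=621  1233^680=832
Found 832 at exponent 680.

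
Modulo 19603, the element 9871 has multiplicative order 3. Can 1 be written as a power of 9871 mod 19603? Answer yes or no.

yes

⟨9871⟩ has order 3; its elements mod 19603 are {1, 9731, 9871}.
1 is in this set.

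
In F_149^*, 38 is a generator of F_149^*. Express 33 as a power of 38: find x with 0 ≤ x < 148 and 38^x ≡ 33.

Baby-step giant-step with m = ceil(sqrt(148)) = 13.
Baby table (38^j mod 149 for j=0..12):
  0:1  1:38  2:103  3:40  4:30  5:97  6:110  7:8
  8:6  9:79  10:22  11:91  12:31
Giant step factor: 38^(-13) ≡ 117 (mod 149).
Scan 33·117^i mod 149 for i = 0, 1, …:
  i=0: 33   i=1: 136   i=2: 118   i=3: 98
  i=4: 142   i=5: 75   i=6: 133   i=7: 65
  i=8: 6
Match at i=8, j=8: x = 8·13 + 8 = 112.

112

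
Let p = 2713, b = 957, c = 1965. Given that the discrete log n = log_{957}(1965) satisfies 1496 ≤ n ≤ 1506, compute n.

1496

Compute 957^1496 mod 2713 = 1965, then multiply by 957 repeatedly:
  957^1496=1965
Found 1965 at exponent 1496.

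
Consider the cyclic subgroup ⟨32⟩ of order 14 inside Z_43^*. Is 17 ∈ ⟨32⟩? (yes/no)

no

⟨32⟩ has order 14; its elements mod 43 are {1, 2, 4, 8, 11, 16, 21, 22, 27, 32, 35, 39, 41, 42}.
17 is not in this set.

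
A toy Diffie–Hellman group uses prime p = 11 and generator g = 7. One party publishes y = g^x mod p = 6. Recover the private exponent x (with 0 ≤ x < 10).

7

Successive powers of 7 modulo 11:
  7^0=1  7^1=7  7^2=5  7^3=2  7^4=3  7^5=10
  7^6=4  7^7=6
So 7^7 ≡ 6 (mod 11), giving x = 7.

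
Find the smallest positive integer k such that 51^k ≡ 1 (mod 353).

352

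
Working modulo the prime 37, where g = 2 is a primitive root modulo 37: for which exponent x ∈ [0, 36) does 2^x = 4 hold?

Successive powers of 2 modulo 37:
  2^0=1  2^1=2  2^2=4
So 2^2 ≡ 4 (mod 37), giving x = 2.

2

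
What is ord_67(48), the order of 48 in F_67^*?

The order of 48 must divide p − 1 = 66 = 2 · 3 · 11.
Divisors: 1, 2, 3, 6, 11, 22, 33, 66.
Check each in increasing order: 48^1 ≡ 48;  48^2 ≡ 26;  48^3 ≡ 42;  48^6 ≡ 22;  48^11 ≡ 38;  48^22 ≡ 37;  48^33 ≡ 66;  48^66 ≡ 1.
Smallest exponent giving 1 is 66.

66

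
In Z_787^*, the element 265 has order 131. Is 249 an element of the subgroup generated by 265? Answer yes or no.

no

249 ∈ ⟨265⟩ iff 249^131 ≡ 1 (mod 787), since |⟨265⟩| = 131.
249^131 mod 787 = 407.
Since 407 ≠ 1, 249 does not lie in the subgroup.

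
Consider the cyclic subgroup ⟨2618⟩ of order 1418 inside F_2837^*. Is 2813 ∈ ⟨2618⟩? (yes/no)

2813 ∈ ⟨2618⟩ iff 2813^1418 ≡ 1 (mod 2837), since |⟨2618⟩| = 1418.
2813^1418 mod 2837 = 1.
Since 1 = 1, 2813 lies in the subgroup.

yes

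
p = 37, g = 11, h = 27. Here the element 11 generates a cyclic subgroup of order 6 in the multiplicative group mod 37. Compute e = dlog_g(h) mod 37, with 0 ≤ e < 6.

Successive powers of 11 modulo 37:
  11^0=1  11^1=11  11^2=10  11^3=36  11^4=26  11^5=27
So 11^5 ≡ 27 (mod 37), giving e = 5.

5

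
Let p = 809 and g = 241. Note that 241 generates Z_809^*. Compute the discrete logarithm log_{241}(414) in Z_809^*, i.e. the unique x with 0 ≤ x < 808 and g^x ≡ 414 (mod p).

422

Baby-step giant-step with m = ceil(sqrt(808)) = 29.
Baby table (241^j mod 809 for j=0..28):
  0:1  1:241  2:642  3:203  4:383  5:77  6:759  7:85
  8:260  9:367  10:266  11:195  12:73  13:604  14:753  15:257
  16:453  17:767  18:395  19:542  20:373  21:94  22:2  23:482
  24:475  25:406  26:766  27:154  28:709
Giant step factor: 241^(-29) ≡ 671 (mod 809).
Scan 414·671^i mod 809 for i = 0, 1, …:
  i=0: 414   i=1: 307   i=2: 511   i=3: 674
  i=4: 23   i=5: 62   i=6: 343   i=7: 397
  i=8: 226   i=9: 363     …   i=13: 155
  i=14: 453
Match at i=14, j=16: x = 14·29 + 16 = 422.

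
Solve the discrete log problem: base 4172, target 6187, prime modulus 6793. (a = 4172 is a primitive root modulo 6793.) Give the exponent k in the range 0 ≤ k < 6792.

Baby-step giant-step with m = ceil(sqrt(6792)) = 83.
Baby table (4172^j mod 6793 for j=0..82):
  0:1  1:4172  2:1918  3:6535  4:3711  5:1045  6:5427  7:375
  8:2110  9:5985  10:5145  11:5853  12:4674  13:4018  14:4765  15:3262
  16:2685  17:163  18:736  19:156  20:5497  21:316  22:510  23:1511
  24:6781  25:4280  26:4156  27:3096  28:3019  29:1046  30:2806  31:2293
  32:1852  33:2903  34:6190  35:4487  36:5049  37:6128  38:3957  39:1614
  40:1745  41:4837  42:4754  43:4921  44:1966  45:3001  46:673  47:2247
  48:144  49:2984  50:4472  51:3606  52:4530  53:1034  54:293  55:6449
  56:4948  57:5922  58:443  59:500  60:549  61:1187  62:67  63:1011
  64:6232  65:3093  66:4089  67:2085  68:3580  69:4746  70:5510  71:208
  72:5065  73:4950  74:680  75:4279  76:6777  77:1178  78:3277  79:4128
  80:1761  81:3659  82:1477
Giant step factor: 4172^(-83) ≡ 1876 (mod 6793).
Scan 6187·1876^i mod 6793 for i = 0, 1, …:
  i=0: 6187   i=1: 4368   i=2: 2010   i=3: 645
  i=4: 866   i=5: 1089   i=6: 5064   i=7: 3450
  i=8: 5264   i=9: 5035     …   i=80: 1103
  i=81: 4156
Match at i=81, j=26: k = 81·83 + 26 = 6749.

6749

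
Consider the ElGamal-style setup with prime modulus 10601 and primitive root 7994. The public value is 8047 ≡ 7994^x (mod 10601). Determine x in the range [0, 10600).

5510

Baby-step giant-step with m = ceil(sqrt(10600)) = 103.
Baby table (7994^j mod 10601 for j=0..102):
  0:1  1:7994  2:1208  3:9842  4:6927  5:5415  6:3627  7:503
  8:3203  9:3367  10:10460  11:7153  12:9889  13:1009  14:9186  15:10358
  16:8042  17:3284  18:4220  19:2298  20:9280  21:9123  22:4983  23:6145
  24:8697  25:2460  26:385  27:3400  28:9237  29:4613  30:6044  31:6979
  32:7664  33:2837  34:3439  35:2973  36:9321  37:8246  38:1506  39:6829
  40:6477  41:1854  42:678  43:2821  44:2747  45:4847  46:263  47:3424
  48:10275  49:1802  50:9030  51:3611  52:10412  53:5077  54:4910  55:5638
  56:5321  57:4862  58:3562  59:342  60:9491  61:10298  62:5447  63:5011
  64:7356  65:117  66:2410  67:3523  68:6606  69:4783  70:8096  71:319
  72:5846  73:3716  74:1702  75:4705  76:10023  77:1504  78:1442  79:4061
  80:3372  81:8026  82:2592  83:6094  84:3841  85:4458  86:7291  87:10557
  88:8698  89:10454  90:1593  91:2641  92:5563  93:10028  94:9671  95:7482
  96:266  97:6204  98:3298  99:10126  100:8609  101:9255  102:91
Giant step factor: 7994^(-103) ≡ 10300 (mod 10601).
Scan 8047·10300^i mod 10601 for i = 0, 1, …:
  i=0: 8047   i=1: 5482   i=2: 3674   i=3: 7231
  i=4: 7275   i=5: 4632   i=6: 5100   i=7: 2045
  i=8: 9914   i=9: 5368     …   i=52: 4003
  i=53: 3611
Match at i=53, j=51: x = 53·103 + 51 = 5510.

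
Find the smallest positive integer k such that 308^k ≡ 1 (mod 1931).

The order of 308 must divide p − 1 = 1930 = 2 · 5 · 193.
Divisors: 1, 2, 5, 10, 193, 386, 965, 1930.
Check each in increasing order: 308^1 ≡ 308;  308^2 ≡ 245;  308^5 ≡ 306;  308^10 ≡ 948;  308^193 ≡ 1410;  308^386 ≡ 1101;  308^965 ≡ 1.
Smallest exponent giving 1 is 965.

965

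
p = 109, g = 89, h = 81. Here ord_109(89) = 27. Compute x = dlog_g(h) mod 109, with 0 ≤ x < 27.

19

Successive powers of 89 modulo 109:
  89^0=1  89^1=89  89^2=73  89^3=66  89^4=97  89^5=22
  89^6=105  89^7=80  89^8=35  89^9=63  89^10=48  89^11=21
  89^12=16  89^13=7  89^14=78  89^15=75  89^16=26  89^17=25
  89^18=45  89^19=81
So 89^19 ≡ 81 (mod 109), giving x = 19.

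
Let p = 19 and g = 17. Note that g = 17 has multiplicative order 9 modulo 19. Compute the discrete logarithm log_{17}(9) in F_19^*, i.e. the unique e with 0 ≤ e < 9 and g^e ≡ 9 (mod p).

8

Successive powers of 17 modulo 19:
  17^0=1  17^1=17  17^2=4  17^3=11  17^4=16  17^5=6
  17^6=7  17^7=5  17^8=9
So 17^8 ≡ 9 (mod 19), giving e = 8.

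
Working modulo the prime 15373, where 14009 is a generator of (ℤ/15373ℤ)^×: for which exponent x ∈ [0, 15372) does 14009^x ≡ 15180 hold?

3674

Baby-step giant-step with m = ceil(sqrt(15372)) = 124.
Baby table (14009^j mod 15373 for j=0..123):
  0:1  1:14009  2:363  3:12177  4:8785  5:8200  6:6744  7:9611
  8:3765  9:14495  10:13871  11:4119  12:8202  13:4016  14:10337  15:12746
  16:1319  17:14898  18:2234  19:12051  20:11546  21:8581  22:9742  23:9557
  24:556  25:10266  26:1979  27:6292  28:11219  29:8792  30:14025  31:9285
  32:2612  33:3768  34:10403  35:14960  36:9904  37:3811  38:13243  39:15196
  40:10833  41:12614  42:12264  43:13101  44:9035  45:5406  46:5256  47:10007
  48:1676  49:4513  50:8841  51:8681  52:11699  53:15111  54:3789  55:12505
  56:7210  57:4280  58:3820  59:967  60:3090  61:12815  62:14814  63:9199
  64:12305  65:3296  66:8545  67:12727  68:11862  69:8001  70:1466  71:14239
  72:9476  73:3429  74:11609  75:14887  76:1865  77:8058  78:583  79:4184
  80:11780  81:12238  82:2446  83:14970  84:11637  85:7441  86:12029  87:10808
  88:595  89:3189  90:763  91:4632  92:255  93:5759  94:327  95:15162
  96:11090  97:272  98:13317  99:6498  100:6949  101:6705  102:1315  103:4981
  104:782  105:9462  106:7152  107:6527  108:13512  109:1859  110:869  111:13778
  112:7987  113:5189  114:9157  115:8101  116:3423  117:4420  118:12709  119:5668
  120:1467  121:12875  122:9839  123:233
Giant step factor: 14009^(-124) ≡ 3025 (mod 15373).
Scan 15180·3025^i mod 15373 for i = 0, 1, …:
  i=0: 15180   i=1: 349   i=2: 10361   i=3: 11851
  i=4: 14812   i=5: 9378   i=6: 5265   i=7: 197
  i=8: 11751   i=9: 4399     …   i=28: 6373
  i=29: 583
Match at i=29, j=78: x = 29·124 + 78 = 3674.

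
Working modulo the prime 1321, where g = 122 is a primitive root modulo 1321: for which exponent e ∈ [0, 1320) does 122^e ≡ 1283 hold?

Baby-step giant-step with m = ceil(sqrt(1320)) = 37.
Baby table (122^j mod 1321 for j=0..36):
  0:1  1:122  2:353  3:794  4:435  5:230  6:319  7:609
  8:322  9:975  10:60  11:715  12:44  13:84  14:1001  15:590
  16:646  17:873  18:826  19:376  20:958  21:628  22:1319  23:1077
  24:615  25:1054  26:451  27:861  28:683  29:103  30:677  31:692
  32:1201  33:1212  34:1233  35:1153  36:640
Giant step factor: 122^(-37) ≡ 1143 (mod 1321).
Scan 1283·1143^i mod 1321 for i = 0, 1, …:
  i=0: 1283   i=1: 159   i=2: 760   i=3: 783
  i=4: 652   i=5: 192   i=6: 170   i=7: 123
  i=8: 563   i=9: 182     …   i=27: 662
  i=28: 1054
Match at i=28, j=25: e = 28·37 + 25 = 1061.

1061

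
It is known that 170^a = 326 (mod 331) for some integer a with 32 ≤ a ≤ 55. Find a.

41

Compute 170^32 mod 331 = 296, then multiply by 170 repeatedly:
  170^32=296  170^33=8  170^34=36  170^35=162  170^36=67
  170^37=136  170^38=281  170^39=106  170^40=146  170^41=326
Found 326 at exponent 41.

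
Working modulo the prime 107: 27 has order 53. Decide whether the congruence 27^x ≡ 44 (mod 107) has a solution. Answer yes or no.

44 ∈ ⟨27⟩ iff 44^53 ≡ 1 (mod 107), since |⟨27⟩| = 53.
44^53 mod 107 = 1.
Since 1 = 1, 44 lies in the subgroup.

yes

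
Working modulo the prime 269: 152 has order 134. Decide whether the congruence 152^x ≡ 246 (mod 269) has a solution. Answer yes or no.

246 ∈ ⟨152⟩ iff 246^134 ≡ 1 (mod 269), since |⟨152⟩| = 134.
246^134 mod 269 = 1.
Since 1 = 1, 246 lies in the subgroup.

yes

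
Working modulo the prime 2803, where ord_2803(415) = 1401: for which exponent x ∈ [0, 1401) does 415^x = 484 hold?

Baby-step giant-step with m = ceil(sqrt(1401)) = 38.
Baby table (415^j mod 2803 for j=0..37):
  0:1  1:415  2:1242  3:2481  4:914  5:905  6:2776  7:7
  8:102  9:285  10:549  11:792  12:729  13:2614  14:49  15:714
  16:1995  17:1040  18:2741  19:2300  20:1480  21:343  22:2195  23:2753
  24:1674  25:2369  26:2085  27:1951  28:2401  29:1350  30:2453  31:506
  32:2568  33:580  34:2445  35:2792  36:1041  37:353
Giant step factor: 415^(-38) ≡ 971 (mod 2803).
Scan 484·971^i mod 2803 for i = 0, 1, …:
  i=0: 484   i=1: 1863   i=2: 1038   i=3: 1621
  i=4: 1508   i=5: 1102   i=6: 2099   i=7: 348
  i=8: 1548   i=9: 700     …   i=16: 40
  i=17: 2401
Match at i=17, j=28: x = 17·38 + 28 = 674.

674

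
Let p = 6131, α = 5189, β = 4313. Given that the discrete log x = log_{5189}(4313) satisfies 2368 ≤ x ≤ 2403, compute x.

2394

Compute 5189^2368 mod 6131 = 221, then multiply by 5189 repeatedly:
  5189^2368=221  5189^2369=272  5189^2370=1278  5189^2371=3931  5189^2372=122
  5189^2373=1565  5189^2374=3341  5189^2375=4112  5189^2376=1288  5189^2377=642
  5189^2378=2205  5189^2379=1299  5189^2380=2542  5189^2381=2657  5189^2382=4685
  5189^2383=1050  5189^2384=4122  5189^2385=4130  5189^2386=2725  5189^2387=1939
  5189^2388=500  5189^2389=1087  5189^2390=6054  5189^2391=5093  5189^2392=2967
  5189^2393=822  5189^2394=4313
Found 4313 at exponent 2394.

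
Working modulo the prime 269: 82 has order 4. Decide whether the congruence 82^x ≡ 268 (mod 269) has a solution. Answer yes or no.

yes

268 ∈ ⟨82⟩ iff 268^4 ≡ 1 (mod 269), since |⟨82⟩| = 4.
268^4 mod 269 = 1.
Since 1 = 1, 268 lies in the subgroup.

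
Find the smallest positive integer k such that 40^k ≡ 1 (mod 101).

100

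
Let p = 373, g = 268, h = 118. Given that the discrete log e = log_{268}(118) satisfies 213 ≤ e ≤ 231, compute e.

Compute 268^213 mod 373 = 50, then multiply by 268 repeatedly:
  268^213=50  268^214=345  268^215=329  268^216=144  268^217=173
  268^218=112  268^219=176  268^220=170  268^221=54  268^222=298
  268^223=42  268^224=66  268^225=157  268^226=300  268^227=205
  268^228=109  268^229=118
Found 118 at exponent 229.

229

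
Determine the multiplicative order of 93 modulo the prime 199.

The order of 93 must divide p − 1 = 198 = 2 · 3^2 · 11.
Divisors: 1, 2, 3, 6, 9, 11, 18, 22, 33, 66, 99, 198.
Check each in increasing order: 93^1 ≡ 93;  93^2 ≡ 92;  93^3 ≡ 198;  93^6 ≡ 1.
Smallest exponent giving 1 is 6.

6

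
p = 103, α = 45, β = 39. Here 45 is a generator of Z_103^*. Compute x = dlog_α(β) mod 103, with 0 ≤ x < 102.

75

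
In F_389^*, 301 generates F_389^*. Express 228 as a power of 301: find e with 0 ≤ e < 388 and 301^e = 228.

319

Baby-step giant-step with m = ceil(sqrt(388)) = 20.
Baby table (301^j mod 389 for j=0..19):
  0:1  1:301  2:353  3:56  4:129  5:318  6:24  7:222
  8:303  9:177  10:373  11:241  12:187  13:271  14:270  15:358
  16:5  17:338  18:209  19:280
Giant step factor: 301^(-20) ≡ 272 (mod 389).
Scan 228·272^i mod 389 for i = 0, 1, …:
  i=0: 228   i=1: 165   i=2: 145   i=3: 151
  i=4: 227   i=5: 282   i=6: 71   i=7: 251
  i=8: 197   i=9: 291     …   i=14: 104
  i=15: 280
Match at i=15, j=19: e = 15·20 + 19 = 319.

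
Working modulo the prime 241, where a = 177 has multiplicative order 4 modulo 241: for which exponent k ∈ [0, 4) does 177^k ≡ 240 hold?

2

Successive powers of 177 modulo 241:
  177^0=1  177^1=177  177^2=240
So 177^2 ≡ 240 (mod 241), giving k = 2.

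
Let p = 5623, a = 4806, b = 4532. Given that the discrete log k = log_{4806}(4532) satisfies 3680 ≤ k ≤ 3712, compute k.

3681

Compute 4806^3680 mod 5623 = 841, then multiply by 4806 repeatedly:
  4806^3680=841  4806^3681=4532
Found 4532 at exponent 3681.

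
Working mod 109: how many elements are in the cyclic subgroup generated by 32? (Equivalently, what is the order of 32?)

The order of 32 must divide p − 1 = 108 = 2^2 · 3^3.
Divisors: 1, 2, 3, 4, 6, 9, 12, 18, 27, 36, 54, 108.
Check each in increasing order: 32^1 ≡ 32;  32^2 ≡ 43;  32^3 ≡ 68;  32^4 ≡ 105;  32^6 ≡ 46;  32^9 ≡ 76;  32^12 ≡ 45;  32^18 ≡ 108;  32^27 ≡ 33;  32^36 ≡ 1.
Smallest exponent giving 1 is 36.

36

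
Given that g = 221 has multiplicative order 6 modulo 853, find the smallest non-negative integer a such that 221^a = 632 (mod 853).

4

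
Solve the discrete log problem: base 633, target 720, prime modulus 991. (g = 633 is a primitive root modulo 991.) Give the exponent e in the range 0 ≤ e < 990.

730

Baby-step giant-step with m = ceil(sqrt(990)) = 32.
Baby table (633^j mod 991 for j=0..31):
  0:1  1:633  2:325  3:588  4:579  5:828  6:876  7:539
  8:283  9:759  10:803  11:907  12:342  13:448  14:158  15:914
  16:809  17:741  18:310  19:12  20:659  21:927  22:119  23:11
  24:26  25:602  26:522  27:423  28:189  29:717  30:974  31:140
Giant step factor: 633^(-32) ≡ 419 (mod 991).
Scan 720·419^i mod 991 for i = 0, 1, …:
  i=0: 720   i=1: 416   i=2: 879   i=3: 640
  i=4: 590   i=5: 451   i=6: 679   i=7: 84
  i=8: 511   i=9: 53     …   i=21: 751
  i=22: 522
Match at i=22, j=26: e = 22·32 + 26 = 730.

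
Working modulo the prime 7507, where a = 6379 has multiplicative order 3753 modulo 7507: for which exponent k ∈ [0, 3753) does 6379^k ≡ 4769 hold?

Baby-step giant-step with m = ceil(sqrt(3753)) = 62.
Baby table (6379^j mod 7507 for j=0..61):
  0:1  1:6379  2:3701  3:6671  4:4633  5:6355  6:745  7:424
  8:2176  9:261  10:5872  11:5065  12:7014  13:586  14:7115  15:6770
  16:5566  17:4911  18:558  19:1164  20:733  21:6453  22:2806  23:2786
  24:2825  25:3875  26:5581  27:3005  28:3524  29:3638  30:2665  31:4187
  32:6474  33:1639  34:5437  35:283  36:3577  37:3910  38:3636  39:4921
  40:4292  41:639  42:7387  43:234  44:6300  45:2729  46:7065  47:3114
  48:684  49:1669  50:1625  51:6215  52:1018  53:267  54:6611  55:4750
  56:1998  57:5863  58:203  59:3733  60:603  61:2953
Giant step factor: 6379^(-62) ≡ 5913 (mod 7507).
Scan 4769·5913^i mod 7507 for i = 0, 1, …:
  i=0: 4769   i=1: 2805   i=2: 3002   i=3: 4278
  i=4: 4731   i=5: 3321   i=6: 6268   i=7: 625
  i=8: 2181   i=9: 6734     …   i=36: 5897
  i=37: 6453
Match at i=37, j=21: k = 37·62 + 21 = 2315.

2315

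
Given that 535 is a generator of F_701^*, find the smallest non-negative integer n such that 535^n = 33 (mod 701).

248

Baby-step giant-step with m = ceil(sqrt(700)) = 27.
Baby table (535^j mod 701 for j=0..26):
  0:1  1:535  2:217  3:430  4:122  5:77  6:537  7:586
  8:163  9:281  10:321  11:691  12:258  13:634  14:607  15:182
  16:632  17:238  18:449  19:473  20:695  21:295  22:100  23:224
  24:670  25:239  26:283
Giant step factor: 535^(-27) ≡ 446 (mod 701).
Scan 33·446^i mod 701 for i = 0, 1, …:
  i=0: 33   i=1: 698   i=2: 64   i=3: 504
  i=4: 464   i=5: 149   i=6: 560   i=7: 204
  i=8: 555   i=9: 77
Match at i=9, j=5: n = 9·27 + 5 = 248.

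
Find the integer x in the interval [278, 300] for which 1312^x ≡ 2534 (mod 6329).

295

Compute 1312^278 mod 6329 = 32, then multiply by 1312 repeatedly:
  1312^278=32  1312^279=4010  1312^280=1721  1312^281=4828  1312^282=5336
  1312^283=958  1312^284=3754  1312^285=1286  1312^286=3718  1312^287=4686
  1312^288=2573  1312^289=2419  1312^290=2899  1312^291=6088  1312^292=258
  1312^293=3059  1312^294=822  1312^295=2534
Found 2534 at exponent 295.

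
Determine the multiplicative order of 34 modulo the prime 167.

The order of 34 must divide p − 1 = 166 = 2 · 83.
Divisors: 1, 2, 83, 166.
Check each in increasing order: 34^1 ≡ 34;  34^2 ≡ 154;  34^83 ≡ 166;  34^166 ≡ 1.
Smallest exponent giving 1 is 166.

166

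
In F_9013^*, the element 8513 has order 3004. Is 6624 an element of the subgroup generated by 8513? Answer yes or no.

yes

6624 ∈ ⟨8513⟩ iff 6624^3004 ≡ 1 (mod 9013), since |⟨8513⟩| = 3004.
6624^3004 mod 9013 = 1.
Since 1 = 1, 6624 lies in the subgroup.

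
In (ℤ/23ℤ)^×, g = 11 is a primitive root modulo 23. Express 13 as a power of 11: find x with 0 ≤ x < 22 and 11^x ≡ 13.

4

Successive powers of 11 modulo 23:
  11^0=1  11^1=11  11^2=6  11^3=20  11^4=13
So 11^4 ≡ 13 (mod 23), giving x = 4.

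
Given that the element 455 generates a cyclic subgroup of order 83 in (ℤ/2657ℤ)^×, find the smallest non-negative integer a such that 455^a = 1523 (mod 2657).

Baby-step giant-step with m = ceil(sqrt(83)) = 10.
Baby table (455^j mod 2657 for j=0..9):
  0:1  1:455  2:2436  3:411  4:1015  5:2164  6:1530  7:16
  8:1966  9:1778
Giant step factor: 455^(-10) ≡ 1758 (mod 2657).
Scan 1523·1758^i mod 2657 for i = 0, 1, …:
  i=0: 1523   i=1: 1835   i=2: 332   i=3: 1773
  i=4: 273   i=5: 1674   i=6: 1593   i=7: 16
Match at i=7, j=7: a = 7·10 + 7 = 77.

77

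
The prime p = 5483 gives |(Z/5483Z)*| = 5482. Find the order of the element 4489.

2741

The order of 4489 must divide p − 1 = 5482 = 2 · 2741.
Divisors: 1, 2, 2741, 5482.
Check each in increasing order: 4489^1 ≡ 4489;  4489^2 ≡ 1096;  4489^2741 ≡ 1.
Smallest exponent giving 1 is 2741.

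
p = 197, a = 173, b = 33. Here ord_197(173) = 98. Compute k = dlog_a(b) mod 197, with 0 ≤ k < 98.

Successive powers of 173 modulo 197:
  173^0=1  173^1=173  173^2=182  173^3=163  173^4=28  173^5=116
  173^6=171  173^7=33
So 173^7 ≡ 33 (mod 197), giving k = 7.

7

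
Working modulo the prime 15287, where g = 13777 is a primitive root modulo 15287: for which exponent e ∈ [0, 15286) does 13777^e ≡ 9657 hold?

5241

Baby-step giant-step with m = ceil(sqrt(15286)) = 124.
Baby table (13777^j mod 15287 for j=0..123):
  0:1  1:13777  2:2337  3:2427  4:4110  5:422  6:4834  7:7846
  8:15252  9:6989  10:9927  11:6777  12:9020  13:517  14:14254  15:556
  16:1225  17:15264  18:4156  19:7397  20:5327  21:12479  22:5581  23:11114
  24:2986  25:805  26:7410  27:984  28:12286  29:6558  30:3396  31:8472
  32:2499  33:2399  34:529  35:11421  36:13313  37:15062  38:3436  39:9220
  40:4257  41:7757  42:12059  43:13014  44:7942  45:7875  46:2036  47:13614
  48:3875  49:3671  50:5971  51:3120  52:12483  53:14828  54:5175  55:12694
  56:1958  57:9098  58:5033  59:13096  60:6418  61:778  62:2319  63:14320
  64:7905  65:2597  66:7289  67:250  68:4675  69:3344  70:10557  71:3271
  72:13778  73:827  74:4764  75:6537  76:4532  77:5256  78:12680  79:7811
  80:6954  81:1629  82:1417  83:510  84:9537  85:14771  86:14810  87:1781
  88:1202  89:4133  90:11553  91:12724  92:2519  93:2773  94:1408  95:14100
  96:3791  97:8215  98:8394  99:13270  100:3557  101:9954  102:11868  103:10971
  104:4898  105:2928  106:11950  107:9447  108:13088  109:3211  110:12656  111:13477
  112:12014  113:4529  114:9786  115:5669  116:530  117:9911  118:363  119:2202
  120:7546  121:9642  122:9091  123:316
Giant step factor: 13777^(-124) ≡ 12298 (mod 15287).
Scan 9657·12298^i mod 15287 for i = 0, 1, …:
  i=0: 9657   i=1: 12370   i=2: 5323   i=3: 3320
  i=4: 13070   i=5: 7342   i=6: 6894   i=7: 710
  i=8: 2703   i=9: 7556     …   i=41: 14294
  i=42: 2399
Match at i=42, j=33: e = 42·124 + 33 = 5241.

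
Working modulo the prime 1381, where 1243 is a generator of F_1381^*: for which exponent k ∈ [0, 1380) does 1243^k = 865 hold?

947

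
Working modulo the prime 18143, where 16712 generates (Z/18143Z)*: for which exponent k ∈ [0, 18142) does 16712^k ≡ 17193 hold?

4118

Baby-step giant-step with m = ceil(sqrt(18142)) = 135.
Baby table (16712^j mod 18143 for j=0..134):
  0:1  1:16712  2:15745  3:2511  4:17216  5:2098  6:9500  7:12750
  8:6608  9:14598  10:10998  11:9986  12:6718  13:2332  14:1220  15:14051
  16:13606  17:15396  18:12069  19:1397  20:14766  21:6449  22:6268  23:11277
  24:9883  25:8967  26:13467  27:14732  28:674  29:15228  30:16618  31:5115
  32:10207  33:17041  34:16664  35:11861  36:8757  37:5546  38:10308  39:17654
  40:10325  41:11470  42:5845  43:17871  44:8229  45:17251  46:6442  47:16285
  48:9920  49:10449  50:15456  51:16924  52:2661  53:2139  54:5258  55:5147
  56:701  57:12877  58:6301  59:340  60:3321  61:1115  62:1019  63:11394
  64:5743  65:546  66:16966  67:15131  68:10281  69:1862  70:2499  71:16245
  72:12731  73:15654  74:5731  75:17718  76:9456  77:3142  78:3262  79:12972
  80:15500  81:8389  82:6007  83:3765  84:756  85:6744  86:1412  87:11444
  88:6765  89:7647  90:15515  91:5067  92:6323  93:5144  94:4994  95:1928
  96:16911  97:3121  98:15170  99:8901  100:17198  101:9713  102:16378  103:3838
  104:5151  105:13120  106:3285  107:16345  108:14775  109:11713  110:2829  111:15733
  112:1540  113:9706  114:8252  115:2481  116:5717  117:1466  118:6742  119:4274
  120:16240  121:1743  122:9501  123:11319  124:4210  125:17109  126:10071  127:12084
  128:16218  129:15082  130:7828  131:10506  132:6461  133:7239  134:644
Giant step factor: 16712^(-135) ≡ 253 (mod 18143).
Scan 17193·253^i mod 18143 for i = 0, 1, …:
  i=0: 17193   i=1: 13652   i=2: 6786   i=3: 11416
  i=4: 3511   i=5: 17419   i=6: 16401   i=7: 12849
  i=8: 3200   i=9: 11308     …   i=29: 1690
  i=30: 10281
Match at i=30, j=68: k = 30·135 + 68 = 4118.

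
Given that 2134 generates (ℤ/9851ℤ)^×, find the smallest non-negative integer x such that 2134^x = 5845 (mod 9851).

Baby-step giant-step with m = ceil(sqrt(9850)) = 100.
Baby table (2134^j mod 9851 for j=0..99):
  0:1  1:2134  2:2794  3:2541  4:4444  5:6834  6:4276  7:2958
  8:7732  9:9514  10:9816  11:4118  12:720  13:9575  14:2076  15:7085
  16:7956  17:4831  18:5208  19:1944  20:1225  21:3635  22:4353  23:9660
  24:6148  25:8151  26:7219  27:8233  28:4889  29:917  30:6380  31:838
  32:5261  33:6685  34:1542  35:394  36:3461  37:7375  38:6203  39:7309
  40:3273  41:223  42:3034  43:2449  44:5136  45:5912  46:6928  47:7852
  48:9468  49:311  50:3657  51:2046  52:2171  53:2944  54:7409  55:9802
  56:3795  57:1008  58:3554  59:8817  60:68  61:7198  62:2823  63:5321
  64:6662  65:1715  66:5089  67:4124  68:3673  69:6637  70:7471  71:4196
  72:9556  73:934  74:3254  75:8932  76:9054  77:3425  78:9359  79:4129
  80:4492  81:905  82:474  83:6714  84:4322  85:2612  86:8193  87:8188
  88:7369  89:3250  90:396  91:7729  92:3112  93:1434  94:6346  95:7090
  96:8775  97:8950  98:8062  99:4462
Giant step factor: 2134^(-100) ≡ 3590 (mod 9851).
Scan 5845·3590^i mod 9851 for i = 0, 1, …:
  i=0: 5845   i=1: 920   i=2: 2715   i=3: 4211
  i=4: 6056   i=5: 9734   i=6: 3563   i=7: 4572
  i=8: 1714   i=9: 6236     …   i=52: 6874
  i=53: 905
Match at i=53, j=81: x = 53·100 + 81 = 5381.

5381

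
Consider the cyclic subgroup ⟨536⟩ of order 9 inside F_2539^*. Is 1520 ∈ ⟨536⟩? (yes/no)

⟨536⟩ has order 9; its elements mod 2539 are {1, 306, 389, 483, 536, 1520, 2232, 2240, 2449}.
1520 is in this set.

yes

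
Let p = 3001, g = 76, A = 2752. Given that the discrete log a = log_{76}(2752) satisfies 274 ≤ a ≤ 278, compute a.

275

Compute 76^274 mod 3001 = 668, then multiply by 76 repeatedly:
  76^274=668  76^275=2752
Found 2752 at exponent 275.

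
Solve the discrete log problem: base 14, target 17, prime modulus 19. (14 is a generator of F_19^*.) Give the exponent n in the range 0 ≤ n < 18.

Successive powers of 14 modulo 19:
  14^0=1  14^1=14  14^2=6  14^3=8  14^4=17
So 14^4 ≡ 17 (mod 19), giving n = 4.

4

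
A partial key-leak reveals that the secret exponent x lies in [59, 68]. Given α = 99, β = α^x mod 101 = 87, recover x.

Compute 99^59 mod 101 = 7, then multiply by 99 repeatedly:
  99^59=7  99^60=87
Found 87 at exponent 60.

60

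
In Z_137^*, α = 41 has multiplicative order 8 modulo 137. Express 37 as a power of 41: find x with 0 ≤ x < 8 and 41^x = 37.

Successive powers of 41 modulo 137:
  41^0=1  41^1=41  41^2=37
So 41^2 ≡ 37 (mod 137), giving x = 2.

2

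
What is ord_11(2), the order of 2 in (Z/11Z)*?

10

The order of 2 must divide p − 1 = 10 = 2 · 5.
Divisors: 1, 2, 5, 10.
Check each in increasing order: 2^1 ≡ 2;  2^2 ≡ 4;  2^5 ≡ 10;  2^10 ≡ 1.
Smallest exponent giving 1 is 10.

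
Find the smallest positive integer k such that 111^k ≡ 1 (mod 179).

The order of 111 must divide p − 1 = 178 = 2 · 89.
Divisors: 1, 2, 89, 178.
Check each in increasing order: 111^1 ≡ 111;  111^2 ≡ 149;  111^89 ≡ 178;  111^178 ≡ 1.
Smallest exponent giving 1 is 178.

178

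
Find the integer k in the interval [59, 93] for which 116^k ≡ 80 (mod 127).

75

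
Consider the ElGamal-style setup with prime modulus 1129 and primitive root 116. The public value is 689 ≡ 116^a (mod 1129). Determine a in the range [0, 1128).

707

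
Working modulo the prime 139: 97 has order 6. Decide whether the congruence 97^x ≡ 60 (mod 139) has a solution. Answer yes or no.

no

60 ∈ ⟨97⟩ iff 60^6 ≡ 1 (mod 139), since |⟨97⟩| = 6.
60^6 mod 139 = 36.
Since 36 ≠ 1, 60 does not lie in the subgroup.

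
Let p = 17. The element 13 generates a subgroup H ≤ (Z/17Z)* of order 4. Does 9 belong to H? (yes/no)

no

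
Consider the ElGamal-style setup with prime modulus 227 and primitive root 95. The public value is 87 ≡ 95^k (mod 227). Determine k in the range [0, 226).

194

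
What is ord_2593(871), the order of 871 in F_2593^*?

The order of 871 must divide p − 1 = 2592 = 2^5 · 3^4.
Divisors: 1, 2, 3, 4, 6, 8, 9, 12, 16, 18, 24, 27, 32, 36, 48, 54, 72, 81, 96, 108, 144, 162, 216, 288, 324, 432, 648, 864, 1296, 2592.
Check each in increasing order: 871^1 ≡ 871;  871^2 ≡ 1485;  871^3 ≡ 2121;  871^4 ≡ 1175;  871^6 ≡ 2379;  871^8 ≡ 1149;  871^9 ≡ 2474;  871^12 ≡ 1715;  871^16 ≡ 364;  871^18 ≡ 1196;  871^24 ≡ 763;  871^27 ≡ 291;  871^32 ≡ 253;  871^36 ≡ 1673;  871^48 ≡ 1337;  871^54 ≡ 1705;  871^72 ≡ 1082;  871^81 ≡ 892;  871^96 ≡ 992;  871^108 ≡ 272;  871^144 ≡ 1281;  871^162 ≡ 2206;  871^216 ≡ 1380;  871^288 ≡ 2185;  871^324 ≡ 1968;  871^432 ≡ 1138;  871^648 ≡ 1675;  871^864 ≡ 1137;  871^1296 ≡ 2592;  871^2592 ≡ 1.
Smallest exponent giving 1 is 2592.

2592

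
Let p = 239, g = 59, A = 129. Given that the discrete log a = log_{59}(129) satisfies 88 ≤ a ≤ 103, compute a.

99

Compute 59^88 mod 239 = 4, then multiply by 59 repeatedly:
  59^88=4  59^89=236  59^90=62  59^91=73  59^92=5
  59^93=56  59^94=197  59^95=151  59^96=66  59^97=70
  59^98=67  59^99=129
Found 129 at exponent 99.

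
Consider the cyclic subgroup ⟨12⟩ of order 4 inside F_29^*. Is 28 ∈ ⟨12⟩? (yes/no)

yes

⟨12⟩ has order 4; its elements mod 29 are {1, 12, 17, 28}.
28 is in this set.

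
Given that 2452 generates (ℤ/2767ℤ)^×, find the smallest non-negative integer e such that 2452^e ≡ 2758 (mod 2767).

803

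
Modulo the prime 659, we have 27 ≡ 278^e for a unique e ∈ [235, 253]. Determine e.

236

Compute 278^235 mod 659 = 249, then multiply by 278 repeatedly:
  278^235=249  278^236=27
Found 27 at exponent 236.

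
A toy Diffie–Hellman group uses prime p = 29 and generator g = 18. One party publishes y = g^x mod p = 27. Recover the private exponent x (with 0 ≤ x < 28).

9

Successive powers of 18 modulo 29:
  18^0=1  18^1=18  18^2=5  18^3=3  18^4=25  18^5=15
  18^6=9  18^7=17  18^8=16  18^9=27
So 18^9 ≡ 27 (mod 29), giving x = 9.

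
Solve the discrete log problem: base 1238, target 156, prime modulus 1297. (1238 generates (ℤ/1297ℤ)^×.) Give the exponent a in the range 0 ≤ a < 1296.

134

Baby-step giant-step with m = ceil(sqrt(1296)) = 36.
Baby table (1238^j mod 1297 for j=0..35):
  0:1  1:1238  2:887  3:844  4:787  5:259  6:283  7:164
  8:700  9:204  10:934  11:665  12:972  13:1017  14:956  15:664
  16:1031  17:130  18:112  19:1174  20:772  21:1144  22:1245  23:474
  24:568  25:210  26:580  27:799  28:848  29:551  30:1213  31:1065
  32:718  33:439  34:39  35:293
Giant step factor: 1238^(-36) ≡ 478 (mod 1297).
Scan 156·478^i mod 1297 for i = 0, 1, …:
  i=0: 156   i=1: 639   i=2: 647   i=3: 580
Match at i=3, j=26: a = 3·36 + 26 = 134.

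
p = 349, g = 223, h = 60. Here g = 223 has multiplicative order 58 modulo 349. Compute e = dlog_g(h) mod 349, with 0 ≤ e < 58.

13

Baby-step giant-step with m = ceil(sqrt(58)) = 8.
Baby table (223^j mod 349 for j=0..7):
  0:1  1:223  2:171  3:92  4:274  5:27  6:88  7:80
Giant step factor: 223^(-8) ≡ 332 (mod 349).
Scan 60·332^i mod 349 for i = 0, 1, …:
  i=0: 60   i=1: 27
Match at i=1, j=5: e = 1·8 + 5 = 13.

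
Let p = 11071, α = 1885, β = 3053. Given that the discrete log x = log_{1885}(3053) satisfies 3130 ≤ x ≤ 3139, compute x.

Compute 1885^3130 mod 11071 = 9403, then multiply by 1885 repeatedly:
  1885^3130=9403  1885^3131=11055  1885^3132=3053
Found 3053 at exponent 3132.

3132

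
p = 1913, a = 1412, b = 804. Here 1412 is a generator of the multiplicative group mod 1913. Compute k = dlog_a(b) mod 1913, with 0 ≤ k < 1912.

1649

Baby-step giant-step with m = ceil(sqrt(1912)) = 44.
Baby table (1412^j mod 1913 for j=0..43):
  0:1  1:1412  2:398  3:1467  4:1538  5:401  6:1877  7:819
  8:976  9:752  10:109  11:868  12:1296  13:1124  14:1211  15:1623
  16:1815  17:1273  18:1169  19:1622  20:403  21:875  22:1615  23:84
  24:2  25:911  26:796  27:1021  28:1163  29:802  30:1841  31:1638
  32:39  33:1504  34:218  35:1736  36:679  37:335  38:509  39:1333
  40:1717  41:633  42:425  43:1331
Giant step factor: 1412^(-44) ≡ 1341 (mod 1913).
Scan 804·1341^i mod 1913 for i = 0, 1, …:
  i=0: 804   i=1: 1145   i=2: 1219   i=3: 977
  i=4: 1665   i=5: 294   i=6: 176   i=7: 717
  i=8: 1171   i=9: 1651     …   i=36: 1266
  i=37: 875
Match at i=37, j=21: k = 37·44 + 21 = 1649.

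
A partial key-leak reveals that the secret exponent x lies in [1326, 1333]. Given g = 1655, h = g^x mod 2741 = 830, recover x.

Compute 1655^1326 mod 2741 = 180, then multiply by 1655 repeatedly:
  1655^1326=180  1655^1327=1872  1655^1328=830
Found 830 at exponent 1328.

1328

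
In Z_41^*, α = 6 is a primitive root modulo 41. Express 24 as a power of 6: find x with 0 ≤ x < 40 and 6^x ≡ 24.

13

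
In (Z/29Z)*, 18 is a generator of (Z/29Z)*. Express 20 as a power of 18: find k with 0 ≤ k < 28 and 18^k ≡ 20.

20

Successive powers of 18 modulo 29:
  18^0=1  18^1=18  18^2=5  18^3=3  18^4=25  18^5=15
  18^6=9  18^7=17  18^8=16  18^9=27  18^10=22  18^11=19
  18^12=23  18^13=8  18^14=28  18^15=11  18^16=24  18^17=26
  18^18=4  18^19=14  18^20=20
So 18^20 ≡ 20 (mod 29), giving k = 20.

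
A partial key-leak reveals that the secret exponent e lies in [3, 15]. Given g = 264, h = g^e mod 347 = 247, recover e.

9

Compute 264^3 mod 347 = 69, then multiply by 264 repeatedly:
  264^3=69  264^4=172  264^5=298  264^6=250  264^7=70
  264^8=89  264^9=247
Found 247 at exponent 9.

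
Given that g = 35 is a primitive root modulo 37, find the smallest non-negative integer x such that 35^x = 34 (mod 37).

Successive powers of 35 modulo 37:
  35^0=1  35^1=35  35^2=4  35^3=29  35^4=16  35^5=5
  35^6=27  35^7=20  35^8=34
So 35^8 ≡ 34 (mod 37), giving x = 8.

8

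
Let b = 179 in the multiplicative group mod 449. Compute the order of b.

448

The order of 179 must divide p − 1 = 448 = 2^6 · 7.
Divisors: 1, 2, 4, 7, 8, 14, 16, 28, 32, 56, 64, 112, 224, 448.
Check each in increasing order: 179^1 ≡ 179;  179^2 ≡ 162;  179^4 ≡ 202;  179^7 ≡ 391;  179^8 ≡ 394;  179^14 ≡ 221;  179^16 ≡ 331;  179^28 ≡ 349;  179^32 ≡ 5;  179^56 ≡ 122;  179^64 ≡ 25;  179^112 ≡ 67;  179^224 ≡ 448;  179^448 ≡ 1.
Smallest exponent giving 1 is 448.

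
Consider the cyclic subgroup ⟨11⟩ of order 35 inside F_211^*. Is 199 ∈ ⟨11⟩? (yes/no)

yes

199 ∈ ⟨11⟩ iff 199^35 ≡ 1 (mod 211), since |⟨11⟩| = 35.
199^35 mod 211 = 1.
Since 1 = 1, 199 lies in the subgroup.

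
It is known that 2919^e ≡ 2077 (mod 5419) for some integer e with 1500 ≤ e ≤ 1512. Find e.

Compute 2919^1500 mod 5419 = 2209, then multiply by 2919 repeatedly:
  2919^1500=2209  2919^1501=4880  2919^1502=3588  2919^1503=3864  2919^1504=2077
Found 2077 at exponent 1504.

1504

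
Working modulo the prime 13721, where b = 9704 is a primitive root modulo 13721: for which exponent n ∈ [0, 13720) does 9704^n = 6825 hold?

Baby-step giant-step with m = ceil(sqrt(13720)) = 118.
Baby table (9704^j mod 13721 for j=0..117):
  0:1  1:9704  2:393  3:12955  4:3518  5:824  6:10474  7:8249
  8:13703  9:3701  10:6647  11:67  12:5281  13:12610  14:3562  15:2449
  16:324  17:1987  18:3843  19:12515  20:989  21:6277  22:4489  23:10802
  24:7889  25:5397  26:13152  27:7987  28:9640  29:10503  30:1524  31:11379
  32:8929  33:12622  34:10242  35:7165  36:4853  37:3040  38:10  39:993
  40:3930  41:6061  42:7738  43:8240  44:8693  45:164  46:13541  47:9568
  48:11586  49:670  50:11647  51:2611  52:8178  53:10769  54:3240  55:6149
  56:10988  57:1661  58:9890  59:7886  60:3727  61:11973  62:10285  63:12807
  64:8031  65:11265  66:353  67:8983  68:1519  69:4022  70:6964  71:2731
  72:6373  73:3045  74:7367  75:2958  76:100  77:9930  78:11858  79:5726
  80:8775  81:74  82:4604  83:1640  84:11921  85:13354  86:6092  87:6700
  88:6702  89:12389  90:13175  91:11643  92:4958  93:6606  94:112  95:2889
  96:2853  97:10255  98:9828  99:9962  100:6803  101:4581  102:11705  103:2882
  104:3530  105:7504  106:1469  107:12778  108:1035  109:13589  110:8846  111:3008
  112:5065  113:2138  114:1000  115:3253  116:8812  117:2376
Giant step factor: 9704^(-118) ≡ 4389 (mod 13721).
Scan 6825·4389^i mod 13721 for i = 0, 1, …:
  i=0: 6825   i=1: 1982   i=2: 13605   i=3: 12274
  i=4: 1940   i=5: 7640   i=6: 11557   i=7: 10857
  i=8: 12061   i=9: 111     …   i=17: 9442
  i=18: 3518
Match at i=18, j=4: n = 18·118 + 4 = 2128.

2128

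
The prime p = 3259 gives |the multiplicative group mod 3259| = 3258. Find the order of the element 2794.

The order of 2794 must divide p − 1 = 3258 = 2 · 3^2 · 181.
Divisors: 1, 2, 3, 6, 9, 18, 181, 362, 543, 1086, 1629, 3258.
Check each in increasing order: 2794^1 ≡ 2794;  2794^2 ≡ 1131;  2794^3 ≡ 2043;  2794^6 ≡ 2329;  2794^9 ≡ 7;  2794^18 ≡ 49;  2794^181 ≡ 853;  2794^362 ≡ 852;  2794^543 ≡ 3258;  2794^1086 ≡ 1.
Smallest exponent giving 1 is 1086.

1086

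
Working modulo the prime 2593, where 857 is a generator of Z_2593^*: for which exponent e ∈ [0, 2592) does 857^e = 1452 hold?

350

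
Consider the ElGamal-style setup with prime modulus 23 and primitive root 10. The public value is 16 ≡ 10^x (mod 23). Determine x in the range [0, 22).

10

Successive powers of 10 modulo 23:
  10^0=1  10^1=10  10^2=8  10^3=11  10^4=18  10^5=19
  10^6=6  10^7=14  10^8=2  10^9=20  10^10=16
So 10^10 ≡ 16 (mod 23), giving x = 10.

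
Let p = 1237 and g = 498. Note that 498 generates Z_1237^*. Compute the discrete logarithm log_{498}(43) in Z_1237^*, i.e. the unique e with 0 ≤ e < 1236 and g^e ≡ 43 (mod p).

923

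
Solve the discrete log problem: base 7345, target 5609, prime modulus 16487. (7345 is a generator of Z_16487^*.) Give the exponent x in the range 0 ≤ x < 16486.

Baby-step giant-step with m = ceil(sqrt(16486)) = 129.
Baby table (7345^j mod 16487 for j=0..128):
  0:1  1:7345  2:3561  3:7163  4:2218  5:2054  6:1025  7:10553
  8:6398  9:5360  10:14731  11:11501  12:11944  13:1353  14:12611  15:3829
  16:13670  17:320  18:9246  19:1917  20:467  21:819  22:14287  23:14747
  24:13612  25:2972  26:552  27:15125  28:3719  29:13583  30:4298  31:12692
  32:5242  33:5345  34:3478  35:7547  36:3421  37:1057  38:14775  39:4941
  40:3758  41:3272  42:11281  43:11770  44:9309  45:3016  46:10479  47:6939
  48:5638  49:12253  50:12239  51:8331  52:7938  53:6578  54:8500  55:12718
  56:14855  57:15496  58:8359  59:15754  60:7364  61:11220  62:8874  63:6419
  64:11222  65:7077  66:13541  67:9061  68:11513  69:1162  70:11111  71:16132
  72:13958  73:5344  74:12620  75:3986  76:12745  77:15326  78:12721  79:3916
  80:9692  81:13361  82:5921  83:13526  84:14295  85:7559  86:9126  87:10815
  88:1809  89:15070  90:11919  91:15572  92:6021  93:6111  94:7681  95:14918
  96:108  97:1884  98:5387  99:15202  100:8726  101:7501  102:11778  103:2121
  104:15017  105:1835  106:8196  107:5583  108:3966  109:14228  110:10054  111:1357
  112:9017  113:1586  114:9348  115:9192  116:975  117:6017  118:9705  119:9924
  120:2753  121:7723  122:10155  123:1287  124:5964  125:16108  126:2548  127:2315
  128:5578
Giant step factor: 7345^(-129) ≡ 8972 (mod 16487).
Scan 5609·8972^i mod 16487 for i = 0, 1, …:
  i=0: 5609   i=1: 5624   i=2: 8308   i=3: 1649
  i=4: 5989   i=5: 2175   i=6: 9979   i=7: 7178
  i=8: 2794   i=9: 7528     …   i=70: 8425
  i=71: 12692
Match at i=71, j=31: x = 71·129 + 31 = 9190.

9190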